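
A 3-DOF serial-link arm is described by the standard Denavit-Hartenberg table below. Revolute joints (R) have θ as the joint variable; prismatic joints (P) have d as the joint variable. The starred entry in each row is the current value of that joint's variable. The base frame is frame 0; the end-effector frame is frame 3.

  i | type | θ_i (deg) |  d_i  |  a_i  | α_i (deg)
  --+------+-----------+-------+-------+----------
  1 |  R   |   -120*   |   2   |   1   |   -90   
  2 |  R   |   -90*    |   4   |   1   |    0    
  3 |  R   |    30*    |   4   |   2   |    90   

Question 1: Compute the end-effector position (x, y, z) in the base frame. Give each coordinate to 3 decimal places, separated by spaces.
5.928 -5.732 4.732

after link 1: o_1 = (-0.5000, -0.8660, 2.0000)
after link 2: o_2 = (2.9641, -2.8660, 3.0000)
after link 3: o_3 = (5.9282, -5.7321, 4.7321)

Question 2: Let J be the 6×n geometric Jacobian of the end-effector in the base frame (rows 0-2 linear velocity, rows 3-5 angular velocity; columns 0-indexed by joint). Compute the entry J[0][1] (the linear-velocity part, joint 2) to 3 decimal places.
axis z_1 = (0.8660,-0.5000,0.0000); lever o_n−o_1 = (6.4282,-4.8660,2.7321)
cross product → J_v[:, 1] = (-1.3660,-2.3660,-1.0000)
J_ω[:, 1] = z_1
entry J[0][1] = -1.3660

-1.366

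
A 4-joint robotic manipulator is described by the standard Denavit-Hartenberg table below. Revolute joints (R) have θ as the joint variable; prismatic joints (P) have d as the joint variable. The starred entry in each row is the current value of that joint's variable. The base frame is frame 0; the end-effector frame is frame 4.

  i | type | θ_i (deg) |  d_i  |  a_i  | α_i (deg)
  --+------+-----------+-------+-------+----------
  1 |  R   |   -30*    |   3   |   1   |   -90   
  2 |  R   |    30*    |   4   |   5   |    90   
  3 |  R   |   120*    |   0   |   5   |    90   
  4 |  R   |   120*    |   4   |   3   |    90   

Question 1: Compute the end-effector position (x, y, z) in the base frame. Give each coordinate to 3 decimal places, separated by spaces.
after link 1: o_1 = (0.8660, -0.5000, 3.0000)
after link 2: o_2 = (6.6160, 0.7990, 0.5000)
after link 3: o_3 = (6.9061, 5.6316, 1.7500)
after link 4: o_4 = (11.5421, 3.7643, 1.8929)

11.542 3.764 1.893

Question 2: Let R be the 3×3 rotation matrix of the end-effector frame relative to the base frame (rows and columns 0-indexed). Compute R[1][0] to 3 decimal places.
-0.700

End-effector x-axis (col 0 of R) = (0.3460,-0.6998,0.6250)
R[1][0] = -0.6998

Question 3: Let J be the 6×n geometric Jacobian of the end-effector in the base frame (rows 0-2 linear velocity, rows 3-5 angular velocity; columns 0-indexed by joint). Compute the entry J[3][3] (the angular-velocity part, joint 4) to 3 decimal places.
0.900

axis z_3 = (0.8995,0.0580,-0.4330); lever o_n−o_3 = (4.6361,-1.8672,0.1429)
cross product → J_v[:, 3] = (-0.8002,-2.1361,-1.9486)
J_ω[:, 3] = z_3
entry J[3][3] = 0.8995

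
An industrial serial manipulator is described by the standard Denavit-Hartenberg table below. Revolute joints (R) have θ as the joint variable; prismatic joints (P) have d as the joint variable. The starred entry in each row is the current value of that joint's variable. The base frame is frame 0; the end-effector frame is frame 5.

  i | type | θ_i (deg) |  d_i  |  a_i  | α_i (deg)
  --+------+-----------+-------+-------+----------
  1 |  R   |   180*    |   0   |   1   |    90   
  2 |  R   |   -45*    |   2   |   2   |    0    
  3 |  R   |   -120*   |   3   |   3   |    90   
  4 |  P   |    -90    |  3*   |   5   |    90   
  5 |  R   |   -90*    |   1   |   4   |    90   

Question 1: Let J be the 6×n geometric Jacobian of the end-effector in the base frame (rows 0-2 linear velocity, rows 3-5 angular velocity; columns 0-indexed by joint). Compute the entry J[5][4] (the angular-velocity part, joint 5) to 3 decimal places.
0.259

axis z_4 = (-0.9659,0.0000,0.2588); lever o_n−o_4 = (-2.0012,-0.0000,-3.6049)
cross product → J_v[:, 4] = (-0.0000,-4.0000,0.0000)
J_ω[:, 4] = z_4
entry J[5][4] = 0.2588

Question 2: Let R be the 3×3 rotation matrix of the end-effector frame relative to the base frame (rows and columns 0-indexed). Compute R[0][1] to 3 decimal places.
End-effector y-axis (col 1 of R) = (-0.9659,-0.0000,0.2588)
R[0][1] = -0.9659

-0.966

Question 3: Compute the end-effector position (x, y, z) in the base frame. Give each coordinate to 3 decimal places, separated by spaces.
-0.741 -0.000 -2.898

after link 1: o_1 = (-1.0000, 0.0000, 0.0000)
after link 2: o_2 = (-2.4142, 2.0000, -1.4142)
after link 3: o_3 = (0.4836, 5.0000, -2.1907)
after link 4: o_4 = (1.2600, -0.0000, 0.7071)
after link 5: o_5 = (-0.7412, -0.0000, -2.8978)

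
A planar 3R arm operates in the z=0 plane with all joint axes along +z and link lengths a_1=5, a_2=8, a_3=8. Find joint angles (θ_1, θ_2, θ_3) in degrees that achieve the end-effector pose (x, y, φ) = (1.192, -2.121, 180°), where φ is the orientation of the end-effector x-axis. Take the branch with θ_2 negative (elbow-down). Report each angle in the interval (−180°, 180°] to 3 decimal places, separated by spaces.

45.006 -90.006 -135.000

wrist centre = target − a_3·(cos φ, sin φ) = (9.1920, -2.1210)
cos θ_2 = (88.9915−5²−8²)/(2·5·8) = -0.0001; θ_2 = -90.0061° (elbow-down)
β = atan2(-2.1210,9.1920) = -12.9933°; ψ = atan2(-8.0000,4.9992) = -57.9990°
θ_1 = β − ψ = 45.0057°
θ_3 = φ − θ_1 − θ_2 = -134.9997° (wrapped to (-180°,180°])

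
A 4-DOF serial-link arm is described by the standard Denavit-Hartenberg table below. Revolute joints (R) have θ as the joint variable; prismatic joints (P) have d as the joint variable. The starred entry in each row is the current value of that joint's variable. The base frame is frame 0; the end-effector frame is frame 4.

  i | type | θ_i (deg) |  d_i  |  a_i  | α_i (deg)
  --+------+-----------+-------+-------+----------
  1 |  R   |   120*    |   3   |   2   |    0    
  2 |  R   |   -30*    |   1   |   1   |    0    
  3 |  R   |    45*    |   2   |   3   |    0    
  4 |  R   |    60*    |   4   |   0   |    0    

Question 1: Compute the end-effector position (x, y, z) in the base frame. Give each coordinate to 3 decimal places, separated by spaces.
-3.121 4.853 10.000

after link 1: o_1 = (-1.0000, 1.7321, 3.0000)
after link 2: o_2 = (-1.0000, 2.7321, 4.0000)
after link 3: o_3 = (-3.1213, 4.8534, 6.0000)
after link 4: o_4 = (-3.1213, 4.8534, 10.0000)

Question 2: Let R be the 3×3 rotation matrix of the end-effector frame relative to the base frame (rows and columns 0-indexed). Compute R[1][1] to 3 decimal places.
-0.966

End-effector y-axis (col 1 of R) = (0.2588,-0.9659,0.0000)
R[1][1] = -0.9659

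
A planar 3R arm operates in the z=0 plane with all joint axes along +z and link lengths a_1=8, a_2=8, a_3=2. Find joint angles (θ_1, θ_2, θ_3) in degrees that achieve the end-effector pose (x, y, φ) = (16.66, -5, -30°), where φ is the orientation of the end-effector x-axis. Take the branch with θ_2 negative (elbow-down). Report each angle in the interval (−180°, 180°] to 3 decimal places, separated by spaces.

0.003 -30.007 0.004

wrist centre = target − a_3·(cos φ, sin φ) = (14.9279, -4.0000)
cos θ_2 = (238.8437−8²−8²)/(2·8·8) = 0.8660; θ_2 = -30.0068° (elbow-down)
β = atan2(-4.0000,14.9279) = -15.0002°; ψ = atan2(-4.0008,14.9277) = -15.0034°
θ_1 = β − ψ = 0.0032°
θ_3 = φ − θ_1 − θ_2 = 0.0036° (wrapped to (-180°,180°])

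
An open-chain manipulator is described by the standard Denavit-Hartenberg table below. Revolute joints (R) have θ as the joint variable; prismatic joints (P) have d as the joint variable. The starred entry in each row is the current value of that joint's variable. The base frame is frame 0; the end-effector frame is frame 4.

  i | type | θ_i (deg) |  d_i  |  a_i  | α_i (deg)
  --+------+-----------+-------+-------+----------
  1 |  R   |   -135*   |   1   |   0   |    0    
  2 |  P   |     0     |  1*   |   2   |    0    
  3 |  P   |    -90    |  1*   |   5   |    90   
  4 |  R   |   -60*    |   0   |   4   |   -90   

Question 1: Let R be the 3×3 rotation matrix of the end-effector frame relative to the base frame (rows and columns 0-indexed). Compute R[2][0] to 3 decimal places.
-0.866

End-effector x-axis (col 0 of R) = (-0.3536,0.3536,-0.8660)
R[2][0] = -0.8660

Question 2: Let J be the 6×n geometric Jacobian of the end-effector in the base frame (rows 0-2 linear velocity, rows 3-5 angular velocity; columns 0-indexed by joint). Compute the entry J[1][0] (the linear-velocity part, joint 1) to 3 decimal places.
-6.364

axis z_0 = ẑ; lever o_n−o_0 = (-6.3640,3.5355,-0.4641)
cross product → J_v[:, 0] = (-3.5355,-6.3640,0.0000)
J_ω[:, 0] = z_0
entry J[1][0] = -6.3640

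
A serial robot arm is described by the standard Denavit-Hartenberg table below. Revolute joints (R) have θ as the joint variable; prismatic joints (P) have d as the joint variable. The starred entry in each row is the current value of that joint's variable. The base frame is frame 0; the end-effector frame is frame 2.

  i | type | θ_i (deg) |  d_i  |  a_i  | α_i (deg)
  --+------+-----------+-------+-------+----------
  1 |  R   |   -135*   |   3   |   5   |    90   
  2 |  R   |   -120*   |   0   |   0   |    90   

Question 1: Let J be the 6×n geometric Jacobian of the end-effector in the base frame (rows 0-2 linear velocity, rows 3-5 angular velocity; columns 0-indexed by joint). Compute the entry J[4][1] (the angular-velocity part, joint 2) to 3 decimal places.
axis z_1 = (-0.7071,0.7071,0.0000); lever o_n−o_1 = (0.0000,0.0000,0.0000)
cross product → J_v[:, 1] = (0.0000,0.0000,-0.0000)
J_ω[:, 1] = z_1
entry J[4][1] = 0.7071

0.707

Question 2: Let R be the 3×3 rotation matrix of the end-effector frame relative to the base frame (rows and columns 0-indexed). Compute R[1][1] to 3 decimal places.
End-effector y-axis (col 1 of R) = (-0.7071,0.7071,0.0000)
R[1][1] = 0.7071

0.707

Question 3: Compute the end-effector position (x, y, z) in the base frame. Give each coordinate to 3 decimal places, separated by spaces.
after link 1: o_1 = (-3.5355, -3.5355, 3.0000)
after link 2: o_2 = (-3.5355, -3.5355, 3.0000)

-3.536 -3.536 3.000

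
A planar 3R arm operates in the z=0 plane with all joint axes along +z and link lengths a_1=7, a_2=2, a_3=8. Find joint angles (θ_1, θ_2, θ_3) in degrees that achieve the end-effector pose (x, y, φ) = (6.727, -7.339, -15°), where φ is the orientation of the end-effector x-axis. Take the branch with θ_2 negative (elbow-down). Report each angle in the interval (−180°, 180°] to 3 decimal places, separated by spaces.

-89.996 -149.975 -135.029

wrist centre = target − a_3·(cos φ, sin φ) = (-1.0004, -5.2684)
cos θ_2 = (28.7574−7²−2²)/(2·7·2) = -0.8658; θ_2 = -149.9752° (elbow-down)
β = atan2(-5.2684,-1.0004) = -100.7517°; ψ = atan2(-1.0008,5.2684) = -10.7554°
θ_1 = β − ψ = -89.9963°
θ_3 = φ − θ_1 − θ_2 = -135.0285° (wrapped to (-180°,180°])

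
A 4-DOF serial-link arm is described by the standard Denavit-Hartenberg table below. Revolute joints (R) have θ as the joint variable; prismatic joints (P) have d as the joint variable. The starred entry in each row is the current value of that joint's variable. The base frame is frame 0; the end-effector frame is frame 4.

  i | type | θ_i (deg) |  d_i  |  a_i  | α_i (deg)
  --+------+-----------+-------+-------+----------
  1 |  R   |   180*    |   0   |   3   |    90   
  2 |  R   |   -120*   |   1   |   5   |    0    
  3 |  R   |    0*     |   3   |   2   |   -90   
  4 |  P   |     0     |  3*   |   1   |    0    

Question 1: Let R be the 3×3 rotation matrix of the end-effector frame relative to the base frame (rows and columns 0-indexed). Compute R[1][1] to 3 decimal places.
-1.000

End-effector y-axis (col 1 of R) = (-0.0000,-1.0000,-0.0000)
R[1][1] = -1.0000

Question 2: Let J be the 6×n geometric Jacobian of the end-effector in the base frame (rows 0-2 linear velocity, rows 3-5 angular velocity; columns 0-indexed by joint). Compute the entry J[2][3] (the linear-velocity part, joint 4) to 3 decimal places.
-0.500

prismatic axis z_3 = (-0.8660,0.0000,-0.5000)
J_v[:, 3] = z_3; J_ω[:, 3] = (0,0,0)
entry J[2][3] = -0.5000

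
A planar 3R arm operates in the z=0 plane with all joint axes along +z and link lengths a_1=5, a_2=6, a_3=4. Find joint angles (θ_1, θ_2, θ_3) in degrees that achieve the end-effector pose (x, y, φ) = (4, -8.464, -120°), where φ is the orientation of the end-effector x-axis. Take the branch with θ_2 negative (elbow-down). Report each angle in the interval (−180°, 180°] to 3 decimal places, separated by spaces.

10.390 -90.001 -40.389

wrist centre = target − a_3·(cos φ, sin φ) = (6.0000, -4.9999)
cos θ_2 = (60.9990−5²−6²)/(2·5·6) = -0.0000; θ_2 = -90.0010° (elbow-down)
β = atan2(-4.9999,6.0000) = -39.8050°; ψ = atan2(-6.0000,4.9999) = -50.1950°
θ_1 = β − ψ = 10.3900°
θ_3 = φ − θ_1 − θ_2 = -40.3890° (wrapped to (-180°,180°])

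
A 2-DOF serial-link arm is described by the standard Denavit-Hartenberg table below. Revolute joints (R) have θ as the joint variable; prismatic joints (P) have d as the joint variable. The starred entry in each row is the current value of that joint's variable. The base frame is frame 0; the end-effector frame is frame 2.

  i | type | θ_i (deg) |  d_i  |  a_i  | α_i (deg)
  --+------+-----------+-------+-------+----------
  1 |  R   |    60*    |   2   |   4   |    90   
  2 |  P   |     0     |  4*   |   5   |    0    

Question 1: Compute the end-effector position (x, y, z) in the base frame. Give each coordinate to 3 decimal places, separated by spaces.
7.964 5.794 2.000

after link 1: o_1 = (2.0000, 3.4641, 2.0000)
after link 2: o_2 = (7.9641, 5.7942, 2.0000)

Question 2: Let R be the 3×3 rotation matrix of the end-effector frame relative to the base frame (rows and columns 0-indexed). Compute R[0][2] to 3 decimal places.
0.866

End-effector z-axis (col 2 of R) = (0.8660,-0.5000,0.0000)
R[0][2] = 0.8660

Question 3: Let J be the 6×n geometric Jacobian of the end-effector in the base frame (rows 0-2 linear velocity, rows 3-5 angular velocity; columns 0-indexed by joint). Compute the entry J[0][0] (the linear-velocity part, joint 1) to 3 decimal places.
-5.794

axis z_0 = ẑ; lever o_n−o_0 = (7.9641,5.7942,2.0000)
cross product → J_v[:, 0] = (-5.7942,7.9641,0.0000)
J_ω[:, 0] = z_0
entry J[0][0] = -5.7942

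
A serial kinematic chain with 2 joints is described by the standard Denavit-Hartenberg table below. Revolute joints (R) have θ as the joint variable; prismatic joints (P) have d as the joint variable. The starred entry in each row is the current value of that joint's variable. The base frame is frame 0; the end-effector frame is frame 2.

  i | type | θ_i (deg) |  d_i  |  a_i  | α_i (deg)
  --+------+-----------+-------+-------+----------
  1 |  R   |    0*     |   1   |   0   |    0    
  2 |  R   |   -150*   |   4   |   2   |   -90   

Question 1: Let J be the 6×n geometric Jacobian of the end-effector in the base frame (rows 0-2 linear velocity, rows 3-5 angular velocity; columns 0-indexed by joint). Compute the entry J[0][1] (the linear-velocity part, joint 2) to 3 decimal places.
axis z_1 = (0.0000,0.0000,1.0000); lever o_n−o_1 = (-1.7321,-1.0000,4.0000)
cross product → J_v[:, 1] = (1.0000,-1.7321,0.0000)
J_ω[:, 1] = z_1
entry J[0][1] = 1.0000

1.000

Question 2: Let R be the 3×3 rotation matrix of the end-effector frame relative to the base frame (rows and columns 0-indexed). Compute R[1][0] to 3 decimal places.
-0.500

End-effector x-axis (col 0 of R) = (-0.8660,-0.5000,0.0000)
R[1][0] = -0.5000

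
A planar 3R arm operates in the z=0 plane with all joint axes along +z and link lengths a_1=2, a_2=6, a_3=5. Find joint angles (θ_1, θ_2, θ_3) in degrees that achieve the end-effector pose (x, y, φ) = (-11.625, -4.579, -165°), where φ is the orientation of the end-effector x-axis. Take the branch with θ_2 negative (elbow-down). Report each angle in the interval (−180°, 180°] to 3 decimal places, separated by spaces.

wrist centre = target − a_3·(cos φ, sin φ) = (-6.7954, -3.2849)
cos θ_2 = (56.9677−2²−6²)/(2·2·6) = 0.7070; θ_2 = -45.0098° (elbow-down)
β = atan2(-3.2849,-6.7954) = -154.2007°; ψ = atan2(-4.2434,6.2419) = -34.2086°
θ_1 = β − ψ = -119.9922°
θ_3 = φ − θ_1 − θ_2 = 0.0019° (wrapped to (-180°,180°])

-119.992 -45.010 0.002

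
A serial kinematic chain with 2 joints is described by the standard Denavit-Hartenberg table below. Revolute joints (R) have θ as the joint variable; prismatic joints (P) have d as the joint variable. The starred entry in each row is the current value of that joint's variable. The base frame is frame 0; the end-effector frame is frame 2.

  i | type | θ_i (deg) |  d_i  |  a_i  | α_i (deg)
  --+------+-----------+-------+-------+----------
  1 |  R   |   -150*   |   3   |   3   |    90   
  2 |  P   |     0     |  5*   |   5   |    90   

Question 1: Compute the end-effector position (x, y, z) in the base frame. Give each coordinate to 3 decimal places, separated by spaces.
after link 1: o_1 = (-2.5981, -1.5000, 3.0000)
after link 2: o_2 = (-9.4282, 0.3301, 3.0000)

-9.428 0.330 3.000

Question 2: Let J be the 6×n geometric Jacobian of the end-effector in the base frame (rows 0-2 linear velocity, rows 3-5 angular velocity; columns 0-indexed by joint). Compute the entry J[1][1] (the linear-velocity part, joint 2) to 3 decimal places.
0.866

prismatic axis z_1 = (-0.5000,0.8660,0.0000)
J_v[:, 1] = z_1; J_ω[:, 1] = (0,0,0)
entry J[1][1] = 0.8660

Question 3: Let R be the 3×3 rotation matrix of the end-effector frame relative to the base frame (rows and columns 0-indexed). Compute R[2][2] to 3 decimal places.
End-effector z-axis (col 2 of R) = (-0.0000,0.0000,-1.0000)
R[2][2] = -1.0000

-1.000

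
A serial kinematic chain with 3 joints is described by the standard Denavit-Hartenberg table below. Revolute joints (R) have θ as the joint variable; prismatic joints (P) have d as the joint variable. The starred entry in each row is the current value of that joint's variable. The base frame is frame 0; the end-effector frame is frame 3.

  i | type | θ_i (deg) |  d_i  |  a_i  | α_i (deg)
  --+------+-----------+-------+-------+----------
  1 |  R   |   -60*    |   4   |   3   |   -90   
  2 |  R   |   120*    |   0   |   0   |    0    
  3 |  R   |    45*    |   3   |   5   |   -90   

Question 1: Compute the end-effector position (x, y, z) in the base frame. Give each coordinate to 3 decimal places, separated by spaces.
1.683 3.085 2.706

after link 1: o_1 = (1.5000, -2.5981, 4.0000)
after link 2: o_2 = (1.5000, -2.5981, 4.0000)
after link 3: o_3 = (1.6833, 3.0845, 2.7059)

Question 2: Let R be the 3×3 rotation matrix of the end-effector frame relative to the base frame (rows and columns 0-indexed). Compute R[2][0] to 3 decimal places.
End-effector x-axis (col 0 of R) = (-0.4830,0.8365,-0.2588)
R[2][0] = -0.2588

-0.259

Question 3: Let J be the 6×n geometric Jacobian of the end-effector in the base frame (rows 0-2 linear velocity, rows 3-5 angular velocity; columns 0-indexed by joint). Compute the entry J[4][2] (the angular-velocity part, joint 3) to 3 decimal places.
0.500

axis z_2 = (0.8660,0.5000,0.0000); lever o_n−o_2 = (0.1833,5.6826,-1.2941)
cross product → J_v[:, 2] = (-0.6470,1.1207,4.8296)
J_ω[:, 2] = z_2
entry J[4][2] = 0.5000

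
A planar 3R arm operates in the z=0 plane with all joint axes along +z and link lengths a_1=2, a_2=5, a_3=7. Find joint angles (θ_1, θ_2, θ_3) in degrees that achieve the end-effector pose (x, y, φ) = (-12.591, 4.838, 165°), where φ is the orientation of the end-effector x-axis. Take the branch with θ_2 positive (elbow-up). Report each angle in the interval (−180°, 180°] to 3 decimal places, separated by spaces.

wrist centre = target − a_3·(cos φ, sin φ) = (-5.8295, 3.0263)
cos θ_2 = (43.1416−2²−5²)/(2·2·5) = 0.7071; θ_2 = 45.0022° (elbow-up)
β = atan2(3.0263,-5.8295) = 152.5649°; ψ = atan2(3.5357,5.5354) = 32.5679°
θ_1 = β − ψ = 119.9970°
θ_3 = φ − θ_1 − θ_2 = 0.0008° (wrapped to (-180°,180°])

119.997 45.002 0.001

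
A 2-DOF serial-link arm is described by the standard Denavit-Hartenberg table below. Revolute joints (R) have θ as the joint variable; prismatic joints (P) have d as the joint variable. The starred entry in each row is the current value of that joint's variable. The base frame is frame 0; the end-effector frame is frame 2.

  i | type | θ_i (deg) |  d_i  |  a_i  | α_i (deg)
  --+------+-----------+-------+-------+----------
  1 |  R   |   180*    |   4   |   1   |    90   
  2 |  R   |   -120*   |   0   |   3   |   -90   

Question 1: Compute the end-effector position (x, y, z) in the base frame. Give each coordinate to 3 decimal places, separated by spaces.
after link 1: o_1 = (-1.0000, 0.0000, 4.0000)
after link 2: o_2 = (0.5000, 0.0000, 1.4019)

0.500 0.000 1.402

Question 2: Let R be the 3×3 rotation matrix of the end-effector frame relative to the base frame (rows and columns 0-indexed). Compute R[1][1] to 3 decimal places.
-1.000

End-effector y-axis (col 1 of R) = (-0.0000,-1.0000,-0.0000)
R[1][1] = -1.0000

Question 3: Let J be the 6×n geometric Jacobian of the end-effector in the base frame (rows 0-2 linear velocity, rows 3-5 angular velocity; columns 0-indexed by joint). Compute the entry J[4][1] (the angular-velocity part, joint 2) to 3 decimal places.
1.000

axis z_1 = (0.0000,1.0000,0.0000); lever o_n−o_1 = (1.5000,-0.0000,-2.5981)
cross product → J_v[:, 1] = (-2.5981,0.0000,-1.5000)
J_ω[:, 1] = z_1
entry J[4][1] = 1.0000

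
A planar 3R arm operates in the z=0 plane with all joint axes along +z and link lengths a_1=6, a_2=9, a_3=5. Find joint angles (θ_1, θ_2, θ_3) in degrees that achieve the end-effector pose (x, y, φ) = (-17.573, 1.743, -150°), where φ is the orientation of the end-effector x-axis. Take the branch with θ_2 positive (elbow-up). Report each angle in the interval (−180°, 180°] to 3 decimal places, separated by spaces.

wrist centre = target − a_3·(cos φ, sin φ) = (-13.2429, 4.2430)
cos θ_2 = (193.3767−6²−9²)/(2·6·9) = 0.7072; θ_2 = 44.9931° (elbow-up)
β = atan2(4.2430,-13.2429) = 162.2346°; ψ = atan2(6.3632,12.3647) = 27.2315°
θ_1 = β − ψ = 135.0031°
θ_3 = φ − θ_1 − θ_2 = 30.0038° (wrapped to (-180°,180°])

135.003 44.993 30.004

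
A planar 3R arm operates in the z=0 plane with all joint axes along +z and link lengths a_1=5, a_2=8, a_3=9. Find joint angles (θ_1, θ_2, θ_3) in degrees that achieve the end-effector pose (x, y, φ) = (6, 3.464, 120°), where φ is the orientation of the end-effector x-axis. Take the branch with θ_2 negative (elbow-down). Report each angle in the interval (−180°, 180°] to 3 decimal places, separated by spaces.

15.177 -59.999 164.822

wrist centre = target − a_3·(cos φ, sin φ) = (10.5000, -4.3302)
cos θ_2 = (129.0009−5²−8²)/(2·5·8) = 0.5000; θ_2 = -59.9993° (elbow-down)
β = atan2(-4.3302,10.5000) = -22.4114°; ψ = atan2(-6.9282,9.0001) = -37.5886°
θ_1 = β − ψ = 15.1772°
θ_3 = φ − θ_1 − θ_2 = 164.8220° (wrapped to (-180°,180°])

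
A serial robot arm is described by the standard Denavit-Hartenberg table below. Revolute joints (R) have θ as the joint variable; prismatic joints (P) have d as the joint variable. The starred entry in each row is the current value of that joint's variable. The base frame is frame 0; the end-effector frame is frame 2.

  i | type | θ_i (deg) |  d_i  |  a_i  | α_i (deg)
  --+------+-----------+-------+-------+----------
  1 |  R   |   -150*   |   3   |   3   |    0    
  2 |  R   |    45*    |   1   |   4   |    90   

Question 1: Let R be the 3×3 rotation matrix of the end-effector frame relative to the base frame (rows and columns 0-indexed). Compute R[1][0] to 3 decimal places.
-0.966

End-effector x-axis (col 0 of R) = (-0.2588,-0.9659,0.0000)
R[1][0] = -0.9659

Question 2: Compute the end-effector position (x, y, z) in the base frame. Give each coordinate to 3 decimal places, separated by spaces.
after link 1: o_1 = (-2.5981, -1.5000, 3.0000)
after link 2: o_2 = (-3.6334, -5.3637, 4.0000)

-3.633 -5.364 4.000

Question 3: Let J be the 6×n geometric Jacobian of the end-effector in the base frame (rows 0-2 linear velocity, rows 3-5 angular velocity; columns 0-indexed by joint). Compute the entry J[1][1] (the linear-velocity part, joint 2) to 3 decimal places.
axis z_1 = (0.0000,0.0000,1.0000); lever o_n−o_1 = (-1.0353,-3.8637,1.0000)
cross product → J_v[:, 1] = (3.8637,-1.0353,0.0000)
J_ω[:, 1] = z_1
entry J[1][1] = -1.0353

-1.035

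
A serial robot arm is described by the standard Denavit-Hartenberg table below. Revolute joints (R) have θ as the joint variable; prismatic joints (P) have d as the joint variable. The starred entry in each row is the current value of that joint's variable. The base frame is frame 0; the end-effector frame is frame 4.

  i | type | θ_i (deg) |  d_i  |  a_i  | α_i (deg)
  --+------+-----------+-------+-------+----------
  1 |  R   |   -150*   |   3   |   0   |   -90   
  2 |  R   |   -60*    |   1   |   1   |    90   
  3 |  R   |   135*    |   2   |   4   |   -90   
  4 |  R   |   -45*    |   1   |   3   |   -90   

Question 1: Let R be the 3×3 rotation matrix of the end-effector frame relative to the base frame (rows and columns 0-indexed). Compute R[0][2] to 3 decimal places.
End-effector z-axis (col 2 of R) = (-0.0638,-0.6142,-0.7866)
R[0][2] = -0.0638

-0.064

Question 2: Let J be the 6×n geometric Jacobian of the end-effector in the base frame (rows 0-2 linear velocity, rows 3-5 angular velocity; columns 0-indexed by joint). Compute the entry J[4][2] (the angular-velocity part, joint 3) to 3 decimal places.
0.433

axis z_2 = (0.7500,0.4330,0.5000); lever o_n−o_2 = (7.0821,-0.0927,-2.3002)
cross product → J_v[:, 2] = (-0.9497,5.2662,-3.1362)
J_ω[:, 2] = z_2
entry J[4][2] = 0.4330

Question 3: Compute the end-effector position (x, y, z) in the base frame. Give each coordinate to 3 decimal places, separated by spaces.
7.149 -1.209 1.566

after link 1: o_1 = (0.0000, 0.0000, 3.0000)
after link 2: o_2 = (0.0670, -1.1160, 3.8660)
after link 3: o_3 = (4.2059, -1.9924, 2.4165)
after link 4: o_4 = (7.1491, -1.2087, 1.5658)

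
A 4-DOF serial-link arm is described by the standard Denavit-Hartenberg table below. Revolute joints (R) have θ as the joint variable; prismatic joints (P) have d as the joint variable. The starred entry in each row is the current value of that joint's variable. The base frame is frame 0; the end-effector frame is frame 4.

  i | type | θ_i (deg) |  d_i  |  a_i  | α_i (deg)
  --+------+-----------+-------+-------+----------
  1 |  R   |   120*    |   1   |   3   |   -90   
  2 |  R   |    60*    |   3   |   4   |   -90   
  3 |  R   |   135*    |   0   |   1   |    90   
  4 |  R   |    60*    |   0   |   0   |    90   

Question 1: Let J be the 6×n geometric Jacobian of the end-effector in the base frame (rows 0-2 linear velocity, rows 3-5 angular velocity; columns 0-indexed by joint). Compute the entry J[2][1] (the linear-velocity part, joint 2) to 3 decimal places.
-1.646

axis z_1 = (-0.8660,-0.5000,0.0000); lever o_n−o_1 = (-2.8089,0.2794,-2.8517)
cross product → J_v[:, 1] = (1.4259,-2.4697,-1.6464)
J_ω[:, 1] = z_1
entry J[2][1] = -1.6464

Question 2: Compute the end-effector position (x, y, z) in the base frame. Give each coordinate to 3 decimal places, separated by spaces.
-4.309 2.877 -1.852

after link 1: o_1 = (-1.5000, 2.5981, 1.0000)
after link 2: o_2 = (-5.0981, 2.8301, -2.4641)
after link 3: o_3 = (-4.3089, 2.8775, -1.8517)
after link 4: o_4 = (-4.3089, 2.8775, -1.8517)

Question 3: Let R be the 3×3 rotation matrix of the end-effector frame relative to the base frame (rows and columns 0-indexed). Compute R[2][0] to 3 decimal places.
-0.127

End-effector x-axis (col 0 of R) = (0.7696,-0.6258,-0.1268)
R[2][0] = -0.1268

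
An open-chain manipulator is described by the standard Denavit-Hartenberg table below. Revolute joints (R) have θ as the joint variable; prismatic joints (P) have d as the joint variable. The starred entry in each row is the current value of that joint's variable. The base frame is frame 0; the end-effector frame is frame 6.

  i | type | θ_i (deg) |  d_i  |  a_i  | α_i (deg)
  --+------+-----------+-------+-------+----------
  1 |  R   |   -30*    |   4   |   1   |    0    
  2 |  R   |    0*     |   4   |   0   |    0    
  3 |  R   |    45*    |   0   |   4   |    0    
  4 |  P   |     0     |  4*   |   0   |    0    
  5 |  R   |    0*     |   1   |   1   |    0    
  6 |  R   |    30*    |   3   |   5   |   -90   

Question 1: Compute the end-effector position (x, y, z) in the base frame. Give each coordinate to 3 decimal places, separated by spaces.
9.231 4.330 16.000

after link 1: o_1 = (0.8660, -0.5000, 4.0000)
after link 2: o_2 = (0.8660, -0.5000, 8.0000)
after link 3: o_3 = (4.7297, 0.5353, 8.0000)
after link 4: o_4 = (4.7297, 0.5353, 12.0000)
after link 5: o_5 = (5.6957, 0.7941, 13.0000)
after link 6: o_6 = (9.2312, 4.3296, 16.0000)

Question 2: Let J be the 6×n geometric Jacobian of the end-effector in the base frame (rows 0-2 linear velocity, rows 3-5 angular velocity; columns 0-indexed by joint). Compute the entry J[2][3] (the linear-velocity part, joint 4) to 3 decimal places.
1.000

prismatic axis z_3 = (0.0000,0.0000,1.0000)
J_v[:, 3] = z_3; J_ω[:, 3] = (0,0,0)
entry J[2][3] = 1.0000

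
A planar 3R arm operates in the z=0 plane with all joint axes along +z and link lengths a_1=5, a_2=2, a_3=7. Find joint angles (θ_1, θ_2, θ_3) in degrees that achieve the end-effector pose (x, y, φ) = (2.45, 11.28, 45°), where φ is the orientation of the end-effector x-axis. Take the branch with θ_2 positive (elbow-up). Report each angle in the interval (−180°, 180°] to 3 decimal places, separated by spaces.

103.100 29.998 -88.098

wrist centre = target − a_3·(cos φ, sin φ) = (-2.4997, 6.3303)
cos θ_2 = (46.3208−5²−2²)/(2·5·2) = 0.8660; θ_2 = 29.9981° (elbow-up)
β = atan2(6.3303,-2.4997) = 111.5485°; ψ = atan2(0.9999,6.7321) = 8.4486°
θ_1 = β − ψ = 103.0999°
θ_3 = φ − θ_1 − θ_2 = -88.0980° (wrapped to (-180°,180°])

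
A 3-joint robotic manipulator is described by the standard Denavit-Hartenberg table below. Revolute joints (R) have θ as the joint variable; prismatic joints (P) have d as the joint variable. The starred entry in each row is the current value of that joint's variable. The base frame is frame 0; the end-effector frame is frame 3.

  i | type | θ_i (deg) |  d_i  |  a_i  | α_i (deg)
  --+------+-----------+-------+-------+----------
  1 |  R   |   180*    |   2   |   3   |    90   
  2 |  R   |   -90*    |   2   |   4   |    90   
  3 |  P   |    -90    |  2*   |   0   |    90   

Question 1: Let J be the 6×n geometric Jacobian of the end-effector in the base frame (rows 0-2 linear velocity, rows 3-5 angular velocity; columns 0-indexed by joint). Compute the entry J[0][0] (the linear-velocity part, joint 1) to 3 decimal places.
-2.000

axis z_0 = ẑ; lever o_n−o_0 = (-1.0000,2.0000,-2.0000)
cross product → J_v[:, 0] = (-2.0000,-1.0000,0.0000)
J_ω[:, 0] = z_0
entry J[0][0] = -2.0000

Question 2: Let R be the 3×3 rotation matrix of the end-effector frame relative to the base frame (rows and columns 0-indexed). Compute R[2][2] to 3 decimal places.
End-effector z-axis (col 2 of R) = (0.0000,-0.0000,1.0000)
R[2][2] = 1.0000

1.000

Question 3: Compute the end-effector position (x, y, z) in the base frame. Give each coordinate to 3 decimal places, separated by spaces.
after link 1: o_1 = (-3.0000, 0.0000, 2.0000)
after link 2: o_2 = (-3.0000, 2.0000, -2.0000)
after link 3: o_3 = (-1.0000, 2.0000, -2.0000)

-1.000 2.000 -2.000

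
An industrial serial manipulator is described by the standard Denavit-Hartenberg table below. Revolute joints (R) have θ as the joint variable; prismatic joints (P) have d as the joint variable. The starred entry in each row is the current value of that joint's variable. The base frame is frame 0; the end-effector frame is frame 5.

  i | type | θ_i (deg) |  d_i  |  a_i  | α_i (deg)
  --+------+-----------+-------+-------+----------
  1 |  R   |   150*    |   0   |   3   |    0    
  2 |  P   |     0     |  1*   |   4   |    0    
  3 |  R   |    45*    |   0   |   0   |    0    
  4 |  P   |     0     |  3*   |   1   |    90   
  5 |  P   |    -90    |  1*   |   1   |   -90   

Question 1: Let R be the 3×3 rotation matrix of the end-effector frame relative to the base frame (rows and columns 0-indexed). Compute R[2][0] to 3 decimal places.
End-effector x-axis (col 0 of R) = (-0.0000,0.0000,-1.0000)
R[2][0] = -1.0000

-1.000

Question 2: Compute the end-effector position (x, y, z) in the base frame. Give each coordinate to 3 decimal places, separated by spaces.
-7.287 4.207 3.000

after link 1: o_1 = (-2.5981, 1.5000, 0.0000)
after link 2: o_2 = (-6.0622, 3.5000, 1.0000)
after link 3: o_3 = (-6.0622, 3.5000, 1.0000)
after link 4: o_4 = (-7.0281, 3.2412, 4.0000)
after link 5: o_5 = (-7.2869, 4.2071, 3.0000)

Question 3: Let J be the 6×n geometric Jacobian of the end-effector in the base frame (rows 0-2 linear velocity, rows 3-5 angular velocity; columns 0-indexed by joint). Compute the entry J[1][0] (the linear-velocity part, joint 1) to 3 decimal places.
-7.287

axis z_0 = ẑ; lever o_n−o_0 = (-7.2869,4.2071,3.0000)
cross product → J_v[:, 0] = (-4.2071,-7.2869,0.0000)
J_ω[:, 0] = z_0
entry J[1][0] = -7.2869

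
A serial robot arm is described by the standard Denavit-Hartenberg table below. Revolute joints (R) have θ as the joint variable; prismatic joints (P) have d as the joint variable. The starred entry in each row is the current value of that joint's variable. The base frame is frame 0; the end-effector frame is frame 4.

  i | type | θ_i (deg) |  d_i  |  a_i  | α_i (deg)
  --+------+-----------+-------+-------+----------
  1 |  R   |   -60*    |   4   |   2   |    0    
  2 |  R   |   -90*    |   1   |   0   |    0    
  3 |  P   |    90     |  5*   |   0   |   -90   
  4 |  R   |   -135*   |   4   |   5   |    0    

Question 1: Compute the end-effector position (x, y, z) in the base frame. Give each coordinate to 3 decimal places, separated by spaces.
after link 1: o_1 = (1.0000, -1.7321, 4.0000)
after link 2: o_2 = (1.0000, -1.7321, 5.0000)
after link 3: o_3 = (1.0000, -1.7321, 10.0000)
after link 4: o_4 = (2.6963, 3.3298, 13.5355)

2.696 3.330 13.536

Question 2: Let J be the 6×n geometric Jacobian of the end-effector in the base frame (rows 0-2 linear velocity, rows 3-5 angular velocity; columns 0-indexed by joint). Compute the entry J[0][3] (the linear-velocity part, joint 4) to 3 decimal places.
1.768

axis z_3 = (0.8660,0.5000,0.0000); lever o_n−o_3 = (1.6963,5.0619,3.5355)
cross product → J_v[:, 3] = (1.7678,-3.0619,3.5355)
J_ω[:, 3] = z_3
entry J[0][3] = 1.7678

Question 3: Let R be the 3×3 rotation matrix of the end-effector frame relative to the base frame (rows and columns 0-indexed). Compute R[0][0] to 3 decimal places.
End-effector x-axis (col 0 of R) = (-0.3536,0.6124,0.7071)
R[0][0] = -0.3536

-0.354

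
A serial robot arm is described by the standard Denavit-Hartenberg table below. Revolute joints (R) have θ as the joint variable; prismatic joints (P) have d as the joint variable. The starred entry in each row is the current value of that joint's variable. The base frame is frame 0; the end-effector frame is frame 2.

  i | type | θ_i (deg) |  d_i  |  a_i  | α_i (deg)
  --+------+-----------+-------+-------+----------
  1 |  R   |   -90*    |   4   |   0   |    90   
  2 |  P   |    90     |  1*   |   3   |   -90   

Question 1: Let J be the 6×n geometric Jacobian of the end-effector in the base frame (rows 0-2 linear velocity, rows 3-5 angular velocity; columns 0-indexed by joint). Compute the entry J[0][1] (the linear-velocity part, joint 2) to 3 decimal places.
-1.000

prismatic axis z_1 = (-1.0000,-0.0000,0.0000)
J_v[:, 1] = z_1; J_ω[:, 1] = (0,0,0)
entry J[0][1] = -1.0000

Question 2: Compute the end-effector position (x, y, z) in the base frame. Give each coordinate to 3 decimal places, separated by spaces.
after link 1: o_1 = (0.0000, 0.0000, 4.0000)
after link 2: o_2 = (-1.0000, -0.0000, 7.0000)

-1.000 -0.000 7.000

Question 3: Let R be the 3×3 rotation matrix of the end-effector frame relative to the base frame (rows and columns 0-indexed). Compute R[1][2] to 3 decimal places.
1.000

End-effector z-axis (col 2 of R) = (-0.0000,1.0000,0.0000)
R[1][2] = 1.0000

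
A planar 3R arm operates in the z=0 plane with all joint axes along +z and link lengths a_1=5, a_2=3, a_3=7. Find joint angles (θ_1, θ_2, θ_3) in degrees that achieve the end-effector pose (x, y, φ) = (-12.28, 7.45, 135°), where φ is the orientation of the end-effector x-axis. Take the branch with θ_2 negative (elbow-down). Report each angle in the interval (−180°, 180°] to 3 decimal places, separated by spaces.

172.329 -29.988 -7.341

wrist centre = target − a_3·(cos φ, sin φ) = (-7.3303, 2.5003)
cos θ_2 = (59.9839−5²−3²)/(2·5·3) = 0.8661; θ_2 = -29.9881° (elbow-down)
β = atan2(2.5003,-7.3303) = 161.1662°; ψ = atan2(-1.4995,7.5984) = -11.1633°
θ_1 = β − ψ = 172.3295°
θ_3 = φ − θ_1 − θ_2 = -7.3413° (wrapped to (-180°,180°])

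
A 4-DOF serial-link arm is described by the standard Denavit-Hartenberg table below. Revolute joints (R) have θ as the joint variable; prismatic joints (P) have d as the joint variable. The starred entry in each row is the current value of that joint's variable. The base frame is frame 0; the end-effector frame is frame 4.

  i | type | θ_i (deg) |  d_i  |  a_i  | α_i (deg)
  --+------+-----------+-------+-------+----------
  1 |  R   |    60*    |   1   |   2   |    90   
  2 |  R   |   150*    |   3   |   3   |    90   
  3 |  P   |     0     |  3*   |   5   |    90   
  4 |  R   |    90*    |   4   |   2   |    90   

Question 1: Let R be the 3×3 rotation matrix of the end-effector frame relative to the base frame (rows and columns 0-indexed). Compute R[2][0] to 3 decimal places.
End-effector x-axis (col 0 of R) = (0.2500,0.4330,0.8660)
R[2][0] = 0.8660

0.866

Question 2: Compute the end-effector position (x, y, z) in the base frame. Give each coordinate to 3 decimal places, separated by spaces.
after link 1: o_1 = (1.0000, 1.7321, 1.0000)
after link 2: o_2 = (2.2990, -2.0179, 2.5000)
after link 3: o_3 = (0.8840, -4.4689, 7.5981)
after link 4: o_4 = (-2.0801, -1.6029, 9.3301)

-2.080 -1.603 9.330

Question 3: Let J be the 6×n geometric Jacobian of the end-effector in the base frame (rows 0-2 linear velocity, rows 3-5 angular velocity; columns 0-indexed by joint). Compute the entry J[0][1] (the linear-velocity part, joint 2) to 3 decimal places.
axis z_1 = (0.8660,-0.5000,0.0000); lever o_n−o_1 = (-3.0801,-3.3349,8.3301)
cross product → J_v[:, 1] = (-4.1651,-7.2141,-4.4282)
J_ω[:, 1] = z_1
entry J[0][1] = -4.1651

-4.165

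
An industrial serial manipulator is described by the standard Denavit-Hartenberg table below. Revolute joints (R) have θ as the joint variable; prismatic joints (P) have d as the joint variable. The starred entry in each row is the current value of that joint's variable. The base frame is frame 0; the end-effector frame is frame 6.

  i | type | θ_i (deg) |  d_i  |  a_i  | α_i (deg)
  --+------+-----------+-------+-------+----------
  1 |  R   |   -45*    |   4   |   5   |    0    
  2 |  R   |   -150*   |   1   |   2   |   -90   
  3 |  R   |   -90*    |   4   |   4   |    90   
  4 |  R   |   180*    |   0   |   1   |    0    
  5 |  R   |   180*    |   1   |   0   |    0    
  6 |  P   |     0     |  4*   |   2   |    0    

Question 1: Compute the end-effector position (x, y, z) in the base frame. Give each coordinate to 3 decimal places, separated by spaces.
5.398 -8.176 10.000

after link 1: o_1 = (3.5355, -3.5355, 4.0000)
after link 2: o_2 = (1.6037, -3.0179, 5.0000)
after link 3: o_3 = (0.5684, -6.8816, 9.0000)
after link 4: o_4 = (0.5684, -6.8816, 8.0000)
after link 5: o_5 = (1.5343, -7.1404, 8.0000)
after link 6: o_6 = (5.3980, -8.1757, 10.0000)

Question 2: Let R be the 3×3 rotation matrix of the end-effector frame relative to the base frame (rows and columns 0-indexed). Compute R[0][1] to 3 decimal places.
-0.259

End-effector y-axis (col 1 of R) = (-0.2588,-0.9659,0.0000)
R[0][1] = -0.2588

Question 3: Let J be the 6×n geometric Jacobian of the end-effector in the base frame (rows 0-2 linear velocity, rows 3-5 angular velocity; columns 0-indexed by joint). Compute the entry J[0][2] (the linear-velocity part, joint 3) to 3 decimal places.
axis z_2 = (-0.2588,-0.9659,0.0000); lever o_n−o_2 = (3.7944,-5.1578,5.0000)
cross product → J_v[:, 2] = (-4.8296,1.2941,5.0000)
J_ω[:, 2] = z_2
entry J[0][2] = -4.8296

-4.830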